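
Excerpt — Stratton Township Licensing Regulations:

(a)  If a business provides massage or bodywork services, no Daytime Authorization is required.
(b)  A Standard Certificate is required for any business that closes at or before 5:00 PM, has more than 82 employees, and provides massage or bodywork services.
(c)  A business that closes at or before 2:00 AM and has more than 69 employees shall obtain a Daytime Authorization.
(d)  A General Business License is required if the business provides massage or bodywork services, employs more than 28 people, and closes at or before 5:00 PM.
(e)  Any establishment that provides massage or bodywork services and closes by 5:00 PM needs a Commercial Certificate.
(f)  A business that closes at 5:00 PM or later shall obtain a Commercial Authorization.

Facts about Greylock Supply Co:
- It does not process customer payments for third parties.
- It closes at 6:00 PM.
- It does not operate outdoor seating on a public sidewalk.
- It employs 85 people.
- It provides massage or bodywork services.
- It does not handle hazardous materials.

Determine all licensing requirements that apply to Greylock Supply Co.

(a) provides massage or bodywork services → exempt from Daytime Authorization.
(b) closes 6:00 PM, after 5:00 PM; employees 85 > 82; provides massage or bodywork services → Standard Certificate not required.
(c) closes 6:00 PM, at/before 2:00 AM; employees 85 > 69 → Daytime Authorization required.
(d) provides massage or bodywork services; employees 85 > 28; closes 6:00 PM, after 5:00 PM → General Business License not required.
(e) provides massage or bodywork services; closes 6:00 PM, after 5:00 PM → Commercial Certificate not required.
(f) closes 6:00 PM, after 5:00 PM → Commercial Authorization required.

Commercial Authorization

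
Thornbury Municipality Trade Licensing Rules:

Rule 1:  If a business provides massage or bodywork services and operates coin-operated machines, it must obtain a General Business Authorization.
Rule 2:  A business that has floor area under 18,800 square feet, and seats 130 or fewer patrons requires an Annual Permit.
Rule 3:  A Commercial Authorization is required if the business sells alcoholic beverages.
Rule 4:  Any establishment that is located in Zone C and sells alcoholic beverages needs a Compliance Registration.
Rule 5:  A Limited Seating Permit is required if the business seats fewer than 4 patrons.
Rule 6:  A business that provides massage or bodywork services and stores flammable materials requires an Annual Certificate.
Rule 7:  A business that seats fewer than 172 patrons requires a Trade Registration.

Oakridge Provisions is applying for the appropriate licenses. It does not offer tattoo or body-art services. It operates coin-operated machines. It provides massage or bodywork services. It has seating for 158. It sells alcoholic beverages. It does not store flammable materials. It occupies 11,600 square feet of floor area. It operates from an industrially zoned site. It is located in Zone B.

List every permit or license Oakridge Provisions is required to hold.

Commercial Authorization, General Business Authorization, Trade Registration

Rule 1: provides massage or bodywork services; operates coin-operated machines → General Business Authorization required.
Rule 2: floor area 11,600 square feet < 18,800 square feet; seating 158 > 130 → Annual Permit not required.
Rule 3: sells alcoholic beverages → Commercial Authorization required.
Rule 4: is located in Zone B (not: is located in Zone C); sells alcoholic beverages → Compliance Registration not required.
Rule 5: seating 158 ≥ 4 → Limited Seating Permit not required.
Rule 6: provides massage or bodywork services; does not store flammable materials → Annual Certificate not required.
Rule 7: seating 158 < 172 → Trade Registration required.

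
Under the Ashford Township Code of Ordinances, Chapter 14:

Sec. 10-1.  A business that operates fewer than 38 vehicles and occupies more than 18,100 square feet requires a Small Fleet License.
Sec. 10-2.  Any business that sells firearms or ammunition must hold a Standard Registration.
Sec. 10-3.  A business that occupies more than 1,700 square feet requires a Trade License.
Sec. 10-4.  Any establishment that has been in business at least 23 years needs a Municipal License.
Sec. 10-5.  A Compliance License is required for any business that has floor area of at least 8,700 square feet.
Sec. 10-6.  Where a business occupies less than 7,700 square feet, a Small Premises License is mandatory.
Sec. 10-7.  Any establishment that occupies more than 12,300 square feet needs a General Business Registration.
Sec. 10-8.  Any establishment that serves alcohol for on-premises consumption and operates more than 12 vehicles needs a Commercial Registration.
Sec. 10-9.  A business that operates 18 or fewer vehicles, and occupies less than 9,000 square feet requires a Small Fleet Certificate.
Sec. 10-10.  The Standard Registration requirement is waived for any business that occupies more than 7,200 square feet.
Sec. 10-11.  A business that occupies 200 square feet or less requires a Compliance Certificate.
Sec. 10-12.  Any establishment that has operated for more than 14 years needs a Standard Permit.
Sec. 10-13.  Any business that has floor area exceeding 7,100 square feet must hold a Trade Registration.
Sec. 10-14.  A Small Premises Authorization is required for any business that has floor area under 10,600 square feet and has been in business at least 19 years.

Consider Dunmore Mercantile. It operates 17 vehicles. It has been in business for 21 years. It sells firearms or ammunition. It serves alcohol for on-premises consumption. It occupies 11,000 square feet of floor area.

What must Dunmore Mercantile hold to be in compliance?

Sec. 10-1. vehicles 17 < 38; floor area 11,000 square feet ≤ 18,100 square feet → Small Fleet License not required.
Sec. 10-2. sells firearms or ammunition → Standard Registration required.
Sec. 10-3. floor area 11,000 square feet > 1,700 square feet → Trade License required.
Sec. 10-4. years in business 21 < 23 → Municipal License not required.
Sec. 10-5. floor area 11,000 square feet ≥ 8,700 square feet → Compliance License required.
Sec. 10-6. floor area 11,000 square feet ≥ 7,700 square feet → Small Premises License not required.
Sec. 10-7. floor area 11,000 square feet ≤ 12,300 square feet → General Business Registration not required.
Sec. 10-8. serves alcohol for on-premises consumption; vehicles 17 > 12 → Commercial Registration required.
Sec. 10-9. vehicles 17 ≤ 18; floor area 11,000 square feet ≥ 9,000 square feet → Small Fleet Certificate not required.
Sec. 10-10. floor area 11,000 square feet > 7,200 square feet → exempt from Standard Registration.
Sec. 10-11. floor area 11,000 square feet > 200 square feet → Compliance Certificate not required.
Sec. 10-12. years in business 21 > 14 → Standard Permit required.
Sec. 10-13. floor area 11,000 square feet > 7,100 square feet → Trade Registration required.
Sec. 10-14. floor area 11,000 square feet ≥ 10,600 square feet; years in business 21 ≥ 19 → Small Premises Authorization not required.

Commercial Registration, Compliance License, Standard Permit, Trade License, Trade Registration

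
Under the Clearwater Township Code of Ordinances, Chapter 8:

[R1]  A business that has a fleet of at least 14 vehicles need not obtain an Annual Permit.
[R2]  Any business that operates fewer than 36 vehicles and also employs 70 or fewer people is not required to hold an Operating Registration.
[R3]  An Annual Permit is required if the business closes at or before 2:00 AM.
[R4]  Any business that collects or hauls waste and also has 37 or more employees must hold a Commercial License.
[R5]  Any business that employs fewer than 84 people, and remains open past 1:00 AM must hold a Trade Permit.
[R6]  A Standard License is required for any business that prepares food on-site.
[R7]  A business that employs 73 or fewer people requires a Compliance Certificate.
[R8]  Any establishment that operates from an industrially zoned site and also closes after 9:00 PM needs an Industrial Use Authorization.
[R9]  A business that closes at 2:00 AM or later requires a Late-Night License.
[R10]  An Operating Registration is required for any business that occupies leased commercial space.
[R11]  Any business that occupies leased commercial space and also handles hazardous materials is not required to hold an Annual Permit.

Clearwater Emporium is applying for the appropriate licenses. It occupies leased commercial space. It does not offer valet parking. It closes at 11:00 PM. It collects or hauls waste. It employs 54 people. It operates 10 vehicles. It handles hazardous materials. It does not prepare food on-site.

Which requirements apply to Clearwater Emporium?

[R1] vehicles 10 < 14 → Annual Permit exemption does not apply.
[R2] vehicles 10 < 36; employees 54 ≤ 70 → exempt from Operating Registration.
[R3] closes 11:00 PM, at/before 2:00 AM → Annual Permit required.
[R4] collects or hauls waste; employees 54 ≥ 37 → Commercial License required.
[R5] employees 54 < 84; closes 11:00 PM, at/before 1:00 AM → Trade Permit not required.
[R6] does not prepare food on-site → Standard License not required.
[R7] employees 54 ≤ 73 → Compliance Certificate required.
[R8] occupies leased commercial space (not: operates from an industrially zoned site); closes 11:00 PM, after 9:00 PM → Industrial Use Authorization not required.
[R9] closes 11:00 PM, at/before 2:00 AM → Late-Night License not required.
[R10] occupies leased commercial space → Operating Registration required.
[R11] occupies leased commercial space; handles hazardous materials → exempt from Annual Permit.

Commercial License, Compliance Certificate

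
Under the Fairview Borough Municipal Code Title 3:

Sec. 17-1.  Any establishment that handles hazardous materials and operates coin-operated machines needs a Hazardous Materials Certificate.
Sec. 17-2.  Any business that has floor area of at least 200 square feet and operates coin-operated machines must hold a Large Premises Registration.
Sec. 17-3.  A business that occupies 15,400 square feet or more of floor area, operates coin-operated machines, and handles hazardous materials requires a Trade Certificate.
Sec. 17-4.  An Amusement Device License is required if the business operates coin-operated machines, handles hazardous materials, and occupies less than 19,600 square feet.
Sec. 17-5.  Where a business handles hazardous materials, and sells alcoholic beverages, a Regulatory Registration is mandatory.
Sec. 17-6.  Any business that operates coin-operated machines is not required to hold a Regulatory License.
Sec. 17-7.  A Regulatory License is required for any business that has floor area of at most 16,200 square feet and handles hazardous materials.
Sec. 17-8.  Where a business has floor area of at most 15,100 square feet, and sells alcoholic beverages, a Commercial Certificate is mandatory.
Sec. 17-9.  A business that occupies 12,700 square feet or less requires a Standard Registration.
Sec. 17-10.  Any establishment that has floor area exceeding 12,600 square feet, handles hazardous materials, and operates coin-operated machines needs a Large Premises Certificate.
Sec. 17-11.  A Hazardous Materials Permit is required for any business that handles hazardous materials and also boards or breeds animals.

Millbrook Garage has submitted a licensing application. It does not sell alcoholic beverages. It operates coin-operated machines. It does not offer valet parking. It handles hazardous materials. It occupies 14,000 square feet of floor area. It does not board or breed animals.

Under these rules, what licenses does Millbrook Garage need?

Amusement Device License, Hazardous Materials Certificate, Large Premises Certificate, Large Premises Registration

Sec. 17-1. handles hazardous materials; operates coin-operated machines → Hazardous Materials Certificate required.
Sec. 17-2. floor area 14,000 square feet ≥ 200 square feet; operates coin-operated machines → Large Premises Registration required.
Sec. 17-3. floor area 14,000 square feet < 15,400 square feet; operates coin-operated machines; handles hazardous materials → Trade Certificate not required.
Sec. 17-4. operates coin-operated machines; handles hazardous materials; floor area 14,000 square feet < 19,600 square feet → Amusement Device License required.
Sec. 17-5. handles hazardous materials; does not sell alcoholic beverages → Regulatory Registration not required.
Sec. 17-6. operates coin-operated machines → exempt from Regulatory License.
Sec. 17-7. floor area 14,000 square feet ≤ 16,200 square feet; handles hazardous materials → Regulatory License required.
Sec. 17-8. floor area 14,000 square feet ≤ 15,100 square feet; does not sell alcoholic beverages → Commercial Certificate not required.
Sec. 17-9. floor area 14,000 square feet > 12,700 square feet → Standard Registration not required.
Sec. 17-10. floor area 14,000 square feet > 12,600 square feet; handles hazardous materials; operates coin-operated machines → Large Premises Certificate required.
Sec. 17-11. handles hazardous materials; does not board or breed animals → Hazardous Materials Permit not required.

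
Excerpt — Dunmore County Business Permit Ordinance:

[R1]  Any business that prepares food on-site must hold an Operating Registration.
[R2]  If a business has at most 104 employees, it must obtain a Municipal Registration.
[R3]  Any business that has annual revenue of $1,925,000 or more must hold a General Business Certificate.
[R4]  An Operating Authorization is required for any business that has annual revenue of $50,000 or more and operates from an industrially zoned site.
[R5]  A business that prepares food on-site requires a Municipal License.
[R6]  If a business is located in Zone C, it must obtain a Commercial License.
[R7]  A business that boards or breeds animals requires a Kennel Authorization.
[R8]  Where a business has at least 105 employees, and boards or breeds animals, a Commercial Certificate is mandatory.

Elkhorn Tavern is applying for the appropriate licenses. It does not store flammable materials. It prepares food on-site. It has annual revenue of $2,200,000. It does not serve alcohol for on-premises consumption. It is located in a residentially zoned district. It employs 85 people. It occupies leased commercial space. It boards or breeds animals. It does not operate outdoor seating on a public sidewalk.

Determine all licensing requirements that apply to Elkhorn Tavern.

[R1] prepares food on-site → Operating Registration required.
[R2] employees 85 ≤ 104 → Municipal Registration required.
[R3] revenue $2,200,000 ≥ $1,925,000 → General Business Certificate required.
[R4] revenue $2,200,000 ≥ $50,000; occupies leased commercial space (not: operates from an industrially zoned site) → Operating Authorization not required.
[R5] prepares food on-site → Municipal License required.
[R6] is located in a residentially zoned district (not: is located in Zone C) → Commercial License not required.
[R7] boards or breeds animals → Kennel Authorization required.
[R8] employees 85 < 105; boards or breeds animals → Commercial Certificate not required.

General Business Certificate, Kennel Authorization, Municipal License, Municipal Registration, Operating Registration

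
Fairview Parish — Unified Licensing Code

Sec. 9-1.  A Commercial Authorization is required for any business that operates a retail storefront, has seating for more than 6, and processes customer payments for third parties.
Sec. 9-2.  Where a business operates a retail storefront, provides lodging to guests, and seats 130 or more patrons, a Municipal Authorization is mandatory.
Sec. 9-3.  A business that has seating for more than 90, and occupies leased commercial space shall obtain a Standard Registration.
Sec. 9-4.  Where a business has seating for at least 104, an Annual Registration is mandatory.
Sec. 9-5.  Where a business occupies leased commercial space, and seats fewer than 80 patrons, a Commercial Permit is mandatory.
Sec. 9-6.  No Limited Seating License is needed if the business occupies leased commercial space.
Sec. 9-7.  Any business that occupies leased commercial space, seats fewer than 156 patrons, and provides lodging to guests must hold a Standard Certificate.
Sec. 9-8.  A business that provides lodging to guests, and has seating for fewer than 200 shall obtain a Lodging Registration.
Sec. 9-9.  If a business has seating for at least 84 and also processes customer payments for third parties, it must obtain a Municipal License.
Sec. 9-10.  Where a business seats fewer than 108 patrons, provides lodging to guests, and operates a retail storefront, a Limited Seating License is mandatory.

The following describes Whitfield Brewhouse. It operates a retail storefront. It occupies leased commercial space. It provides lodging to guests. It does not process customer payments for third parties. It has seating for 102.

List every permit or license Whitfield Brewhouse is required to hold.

Sec. 9-1. operates a retail storefront; seating 102 > 6; does not process customer payments for third parties → Commercial Authorization not required.
Sec. 9-2. operates a retail storefront; provides lodging to guests; seating 102 < 130 → Municipal Authorization not required.
Sec. 9-3. seating 102 > 90; occupies leased commercial space → Standard Registration required.
Sec. 9-4. seating 102 < 104 → Annual Registration not required.
Sec. 9-5. occupies leased commercial space; seating 102 ≥ 80 → Commercial Permit not required.
Sec. 9-6. occupies leased commercial space → exempt from Limited Seating License.
Sec. 9-7. occupies leased commercial space; seating 102 < 156; provides lodging to guests → Standard Certificate required.
Sec. 9-8. provides lodging to guests; seating 102 < 200 → Lodging Registration required.
Sec. 9-9. seating 102 ≥ 84; does not process customer payments for third parties → Municipal License not required.
Sec. 9-10. seating 102 < 108; provides lodging to guests; operates a retail storefront → Limited Seating License required.

Lodging Registration, Standard Certificate, Standard Registration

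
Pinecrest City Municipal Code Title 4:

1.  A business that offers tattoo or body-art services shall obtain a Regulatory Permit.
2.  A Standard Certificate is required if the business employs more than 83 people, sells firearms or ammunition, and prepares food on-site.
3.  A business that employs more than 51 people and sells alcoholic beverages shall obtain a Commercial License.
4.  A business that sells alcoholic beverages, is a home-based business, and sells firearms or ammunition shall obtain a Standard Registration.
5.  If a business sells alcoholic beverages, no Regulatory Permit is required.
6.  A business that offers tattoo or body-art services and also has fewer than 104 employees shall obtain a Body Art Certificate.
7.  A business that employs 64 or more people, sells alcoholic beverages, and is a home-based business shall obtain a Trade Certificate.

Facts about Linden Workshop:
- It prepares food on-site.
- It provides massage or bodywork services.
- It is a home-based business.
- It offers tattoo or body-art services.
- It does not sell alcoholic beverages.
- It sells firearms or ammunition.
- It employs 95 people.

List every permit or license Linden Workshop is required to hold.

1. offers tattoo or body-art services → Regulatory Permit required.
2. employees 95 > 83; sells firearms or ammunition; prepares food on-site → Standard Certificate required.
3. employees 95 > 51; does not sell alcoholic beverages → Commercial License not required.
4. does not sell alcoholic beverages; is a home-based business; sells firearms or ammunition → Standard Registration not required.
5. does not sell alcoholic beverages → Regulatory Permit exemption does not apply.
6. offers tattoo or body-art services; employees 95 < 104 → Body Art Certificate required.
7. employees 95 ≥ 64; does not sell alcoholic beverages; is a home-based business → Trade Certificate not required.

Body Art Certificate, Regulatory Permit, Standard Certificate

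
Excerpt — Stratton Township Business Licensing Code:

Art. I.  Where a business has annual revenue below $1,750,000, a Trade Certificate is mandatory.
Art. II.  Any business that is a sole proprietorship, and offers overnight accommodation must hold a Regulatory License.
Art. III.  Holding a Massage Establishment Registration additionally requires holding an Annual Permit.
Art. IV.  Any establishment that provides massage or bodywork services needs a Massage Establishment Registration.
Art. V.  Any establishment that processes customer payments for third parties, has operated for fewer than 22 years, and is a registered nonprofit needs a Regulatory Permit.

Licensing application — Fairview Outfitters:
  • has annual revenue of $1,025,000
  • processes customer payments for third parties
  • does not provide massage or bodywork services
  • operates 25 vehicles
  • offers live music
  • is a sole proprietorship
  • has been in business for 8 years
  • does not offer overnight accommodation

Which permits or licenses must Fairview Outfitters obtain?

Art. I. revenue $1,025,000 < $1,750,000 → Trade Certificate required.
Art. II. is a sole proprietorship; does not offer overnight accommodation → Regulatory License not required.
Art. III. Massage Establishment Registration is not required → no effect.
Art. IV. does not provide massage or bodywork services → Massage Establishment Registration not required.
Art. V. processes customer payments for third parties; years in business 8 < 22; is a sole proprietorship (not: is a registered nonprofit) → Regulatory Permit not required.

Trade Certificate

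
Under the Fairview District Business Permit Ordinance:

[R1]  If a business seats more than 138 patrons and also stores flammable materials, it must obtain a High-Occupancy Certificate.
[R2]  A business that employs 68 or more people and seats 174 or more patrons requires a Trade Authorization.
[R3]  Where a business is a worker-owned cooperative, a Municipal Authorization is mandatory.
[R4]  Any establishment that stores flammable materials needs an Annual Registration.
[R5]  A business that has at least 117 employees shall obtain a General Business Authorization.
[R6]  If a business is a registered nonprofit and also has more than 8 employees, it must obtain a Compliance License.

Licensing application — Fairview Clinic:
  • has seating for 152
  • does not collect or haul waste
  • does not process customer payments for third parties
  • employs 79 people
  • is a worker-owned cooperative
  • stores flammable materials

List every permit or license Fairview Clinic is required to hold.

[R1] seating 152 > 138; stores flammable materials → High-Occupancy Certificate required.
[R2] employees 79 ≥ 68; seating 152 < 174 → Trade Authorization not required.
[R3] is a worker-owned cooperative → Municipal Authorization required.
[R4] stores flammable materials → Annual Registration required.
[R5] employees 79 < 117 → General Business Authorization not required.
[R6] is a worker-owned cooperative (not: is a registered nonprofit); employees 79 > 8 → Compliance License not required.

Annual Registration, High-Occupancy Certificate, Municipal Authorization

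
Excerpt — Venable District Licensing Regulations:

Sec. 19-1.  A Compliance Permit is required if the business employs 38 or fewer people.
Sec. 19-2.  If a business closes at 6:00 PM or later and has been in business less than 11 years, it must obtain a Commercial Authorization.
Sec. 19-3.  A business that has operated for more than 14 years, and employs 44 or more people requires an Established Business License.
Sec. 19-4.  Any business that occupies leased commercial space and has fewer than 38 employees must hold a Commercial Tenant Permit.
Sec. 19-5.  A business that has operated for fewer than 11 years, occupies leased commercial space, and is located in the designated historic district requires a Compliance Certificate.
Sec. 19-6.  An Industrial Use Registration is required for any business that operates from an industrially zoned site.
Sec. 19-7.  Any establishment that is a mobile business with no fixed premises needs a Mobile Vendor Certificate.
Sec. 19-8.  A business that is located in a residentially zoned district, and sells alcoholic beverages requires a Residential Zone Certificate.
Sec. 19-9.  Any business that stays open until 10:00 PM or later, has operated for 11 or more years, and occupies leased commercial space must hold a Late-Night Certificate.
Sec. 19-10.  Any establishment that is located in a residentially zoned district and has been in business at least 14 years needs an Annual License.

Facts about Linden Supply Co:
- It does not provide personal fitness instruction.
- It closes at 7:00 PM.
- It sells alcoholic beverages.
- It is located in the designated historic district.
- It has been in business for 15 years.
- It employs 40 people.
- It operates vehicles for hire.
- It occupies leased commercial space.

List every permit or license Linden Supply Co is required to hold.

None

Sec. 19-1. employees 40 > 38 → Compliance Permit not required.
Sec. 19-2. closes 7:00 PM, after 6:00 PM; years in business 15 ≥ 11 → Commercial Authorization not required.
Sec. 19-3. years in business 15 > 14; employees 40 < 44 → Established Business License not required.
Sec. 19-4. occupies leased commercial space; employees 40 ≥ 38 → Commercial Tenant Permit not required.
Sec. 19-5. years in business 15 ≥ 11; occupies leased commercial space; is located in the designated historic district → Compliance Certificate not required.
Sec. 19-6. occupies leased commercial space (not: operates from an industrially zoned site) → Industrial Use Registration not required.
Sec. 19-7. occupies leased commercial space (not: is a mobile business with no fixed premises) → Mobile Vendor Certificate not required.
Sec. 19-8. is located in the designated historic district (not: is located in a residentially zoned district); sells alcoholic beverages → Residential Zone Certificate not required.
Sec. 19-9. closes 7:00 PM, at/before 10:00 PM; years in business 15 ≥ 11; occupies leased commercial space → Late-Night Certificate not required.
Sec. 19-10. is located in the designated historic district (not: is located in a residentially zoned district); years in business 15 ≥ 14 → Annual License not required.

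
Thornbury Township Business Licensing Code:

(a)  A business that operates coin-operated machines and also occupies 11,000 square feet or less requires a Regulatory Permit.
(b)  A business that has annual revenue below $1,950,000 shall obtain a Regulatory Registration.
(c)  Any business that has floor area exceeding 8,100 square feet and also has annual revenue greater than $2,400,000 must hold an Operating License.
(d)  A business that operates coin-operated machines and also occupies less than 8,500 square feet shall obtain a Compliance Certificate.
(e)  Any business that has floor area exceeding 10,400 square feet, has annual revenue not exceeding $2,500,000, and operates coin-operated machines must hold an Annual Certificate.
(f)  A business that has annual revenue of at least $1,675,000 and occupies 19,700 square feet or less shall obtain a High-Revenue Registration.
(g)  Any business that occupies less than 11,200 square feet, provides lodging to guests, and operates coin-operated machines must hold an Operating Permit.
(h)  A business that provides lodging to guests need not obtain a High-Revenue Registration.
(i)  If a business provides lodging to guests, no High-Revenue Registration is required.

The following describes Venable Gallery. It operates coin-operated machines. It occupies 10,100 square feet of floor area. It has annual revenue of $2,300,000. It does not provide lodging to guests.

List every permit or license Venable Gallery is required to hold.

High-Revenue Registration, Regulatory Permit

(a) operates coin-operated machines; floor area 10,100 square feet ≤ 11,000 square feet → Regulatory Permit required.
(b) revenue $2,300,000 ≥ $1,950,000 → Regulatory Registration not required.
(c) floor area 10,100 square feet > 8,100 square feet; revenue $2,300,000 ≤ $2,400,000 → Operating License not required.
(d) operates coin-operated machines; floor area 10,100 square feet ≥ 8,500 square feet → Compliance Certificate not required.
(e) floor area 10,100 square feet ≤ 10,400 square feet; revenue $2,300,000 ≤ $2,500,000; operates coin-operated machines → Annual Certificate not required.
(f) revenue $2,300,000 ≥ $1,675,000; floor area 10,100 square feet ≤ 19,700 square feet → High-Revenue Registration required.
(g) floor area 10,100 square feet < 11,200 square feet; does not provide lodging to guests; operates coin-operated machines → Operating Permit not required.
(h) does not provide lodging to guests → High-Revenue Registration exemption does not apply.
(i) does not provide lodging to guests → High-Revenue Registration exemption does not apply.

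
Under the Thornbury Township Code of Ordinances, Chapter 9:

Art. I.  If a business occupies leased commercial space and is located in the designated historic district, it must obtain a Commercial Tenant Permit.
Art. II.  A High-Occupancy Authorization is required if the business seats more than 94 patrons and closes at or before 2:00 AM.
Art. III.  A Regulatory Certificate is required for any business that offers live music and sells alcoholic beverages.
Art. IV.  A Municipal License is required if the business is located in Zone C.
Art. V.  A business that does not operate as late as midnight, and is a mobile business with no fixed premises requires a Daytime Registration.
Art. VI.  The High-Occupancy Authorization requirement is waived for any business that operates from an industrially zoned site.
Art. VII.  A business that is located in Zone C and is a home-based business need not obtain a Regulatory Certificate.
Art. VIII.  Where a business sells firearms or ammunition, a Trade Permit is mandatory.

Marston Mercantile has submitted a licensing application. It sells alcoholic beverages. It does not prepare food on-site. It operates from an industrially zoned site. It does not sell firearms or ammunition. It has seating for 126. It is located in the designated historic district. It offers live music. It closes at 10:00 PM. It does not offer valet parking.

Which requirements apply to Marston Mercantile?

Art. I. operates from an industrially zoned site (not: occupies leased commercial space); is located in the designated historic district → Commercial Tenant Permit not required.
Art. II. seating 126 > 94; closes 10:00 PM, at/before 2:00 AM → High-Occupancy Authorization required.
Art. III. offers live music; sells alcoholic beverages → Regulatory Certificate required.
Art. IV. is located in the designated historic district (not: is located in Zone C) → Municipal License not required.
Art. V. closes 10:00 PM, at/before midnight; operates from an industrially zoned site (not: is a mobile business with no fixed premises) → Daytime Registration not required.
Art. VI. operates from an industrially zoned site → exempt from High-Occupancy Authorization.
Art. VII. is located in the designated historic district (not: is located in Zone C); operates from an industrially zoned site (not: is a home-based business) → Regulatory Certificate exemption does not apply.
Art. VIII. does not sell firearms or ammunition → Trade Permit not required.

Regulatory Certificate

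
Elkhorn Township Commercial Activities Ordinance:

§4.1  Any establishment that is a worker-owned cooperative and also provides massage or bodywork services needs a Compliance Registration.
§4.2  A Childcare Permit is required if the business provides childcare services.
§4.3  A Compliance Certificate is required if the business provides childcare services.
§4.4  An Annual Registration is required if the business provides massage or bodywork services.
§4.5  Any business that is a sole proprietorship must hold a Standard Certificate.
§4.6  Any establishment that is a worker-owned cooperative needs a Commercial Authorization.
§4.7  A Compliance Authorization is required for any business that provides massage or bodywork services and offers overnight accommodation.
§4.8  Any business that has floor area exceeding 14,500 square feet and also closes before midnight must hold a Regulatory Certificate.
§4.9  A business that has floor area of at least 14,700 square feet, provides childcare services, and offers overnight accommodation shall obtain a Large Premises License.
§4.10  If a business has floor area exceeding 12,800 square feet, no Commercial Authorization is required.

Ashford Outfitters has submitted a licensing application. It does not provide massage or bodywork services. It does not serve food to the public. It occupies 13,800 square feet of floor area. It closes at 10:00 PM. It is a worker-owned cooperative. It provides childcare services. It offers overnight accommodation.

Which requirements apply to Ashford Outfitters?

Childcare Permit, Compliance Certificate

§4.1 is a worker-owned cooperative; does not provide massage or bodywork services → Compliance Registration not required.
§4.2 provides childcare services → Childcare Permit required.
§4.3 provides childcare services → Compliance Certificate required.
§4.4 does not provide massage or bodywork services → Annual Registration not required.
§4.5 is a worker-owned cooperative (not: is a sole proprietorship) → Standard Certificate not required.
§4.6 is a worker-owned cooperative → Commercial Authorization required.
§4.7 does not provide massage or bodywork services; offers overnight accommodation → Compliance Authorization not required.
§4.8 floor area 13,800 square feet ≤ 14,500 square feet; closes 10:00 PM, at/before midnight → Regulatory Certificate not required.
§4.9 floor area 13,800 square feet < 14,700 square feet; provides childcare services; offers overnight accommodation → Large Premises License not required.
§4.10 floor area 13,800 square feet > 12,800 square feet → exempt from Commercial Authorization.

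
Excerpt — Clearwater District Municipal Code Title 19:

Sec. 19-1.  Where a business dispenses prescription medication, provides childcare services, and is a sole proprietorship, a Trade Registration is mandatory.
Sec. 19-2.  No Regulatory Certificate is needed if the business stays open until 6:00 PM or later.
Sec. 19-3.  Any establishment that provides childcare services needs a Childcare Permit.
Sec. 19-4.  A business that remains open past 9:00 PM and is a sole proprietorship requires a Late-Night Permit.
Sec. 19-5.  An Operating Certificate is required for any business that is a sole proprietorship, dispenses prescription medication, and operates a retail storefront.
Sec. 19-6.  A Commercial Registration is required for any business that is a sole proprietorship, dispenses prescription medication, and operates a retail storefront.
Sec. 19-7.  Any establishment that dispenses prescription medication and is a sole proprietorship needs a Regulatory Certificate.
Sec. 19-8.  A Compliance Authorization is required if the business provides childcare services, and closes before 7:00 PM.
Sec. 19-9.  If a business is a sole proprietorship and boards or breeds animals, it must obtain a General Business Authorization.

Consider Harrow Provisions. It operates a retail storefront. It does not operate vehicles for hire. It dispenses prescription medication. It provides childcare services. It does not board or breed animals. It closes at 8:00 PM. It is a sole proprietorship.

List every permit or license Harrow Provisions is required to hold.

Childcare Permit, Commercial Registration, Operating Certificate, Trade Registration

Sec. 19-1. dispenses prescription medication; provides childcare services; is a sole proprietorship → Trade Registration required.
Sec. 19-2. closes 8:00 PM, after 6:00 PM → exempt from Regulatory Certificate.
Sec. 19-3. provides childcare services → Childcare Permit required.
Sec. 19-4. closes 8:00 PM, at/before 9:00 PM; is a sole proprietorship → Late-Night Permit not required.
Sec. 19-5. is a sole proprietorship; dispenses prescription medication; operates a retail storefront → Operating Certificate required.
Sec. 19-6. is a sole proprietorship; dispenses prescription medication; operates a retail storefront → Commercial Registration required.
Sec. 19-7. dispenses prescription medication; is a sole proprietorship → Regulatory Certificate required.
Sec. 19-8. provides childcare services; closes 8:00 PM, after 7:00 PM → Compliance Authorization not required.
Sec. 19-9. is a sole proprietorship; does not board or breed animals → General Business Authorization not required.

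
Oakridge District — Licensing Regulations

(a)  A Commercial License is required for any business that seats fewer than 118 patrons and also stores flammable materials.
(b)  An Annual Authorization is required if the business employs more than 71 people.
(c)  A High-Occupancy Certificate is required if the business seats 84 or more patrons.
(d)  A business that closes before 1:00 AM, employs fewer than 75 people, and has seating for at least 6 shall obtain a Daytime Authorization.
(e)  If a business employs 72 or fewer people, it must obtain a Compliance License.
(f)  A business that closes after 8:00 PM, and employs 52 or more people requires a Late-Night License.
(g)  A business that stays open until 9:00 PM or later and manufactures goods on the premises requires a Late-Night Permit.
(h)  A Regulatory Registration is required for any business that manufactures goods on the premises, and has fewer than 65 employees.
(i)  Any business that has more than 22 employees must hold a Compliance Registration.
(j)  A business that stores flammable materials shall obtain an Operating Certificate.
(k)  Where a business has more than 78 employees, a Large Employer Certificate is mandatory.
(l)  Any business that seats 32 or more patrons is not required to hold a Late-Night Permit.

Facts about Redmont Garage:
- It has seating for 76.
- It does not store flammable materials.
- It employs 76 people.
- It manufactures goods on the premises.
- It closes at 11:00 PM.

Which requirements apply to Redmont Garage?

(a) seating 76 < 118; does not store flammable materials → Commercial License not required.
(b) employees 76 > 71 → Annual Authorization required.
(c) seating 76 < 84 → High-Occupancy Certificate not required.
(d) closes 11:00 PM, at/before 1:00 AM; employees 76 ≥ 75; seating 76 ≥ 6 → Daytime Authorization not required.
(e) employees 76 > 72 → Compliance License not required.
(f) closes 11:00 PM, after 8:00 PM; employees 76 ≥ 52 → Late-Night License required.
(g) closes 11:00 PM, after 9:00 PM; manufactures goods on the premises → Late-Night Permit required.
(h) manufactures goods on the premises; employees 76 ≥ 65 → Regulatory Registration not required.
(i) employees 76 > 22 → Compliance Registration required.
(j) does not store flammable materials → Operating Certificate not required.
(k) employees 76 ≤ 78 → Large Employer Certificate not required.
(l) seating 76 ≥ 32 → exempt from Late-Night Permit.

Annual Authorization, Compliance Registration, Late-Night License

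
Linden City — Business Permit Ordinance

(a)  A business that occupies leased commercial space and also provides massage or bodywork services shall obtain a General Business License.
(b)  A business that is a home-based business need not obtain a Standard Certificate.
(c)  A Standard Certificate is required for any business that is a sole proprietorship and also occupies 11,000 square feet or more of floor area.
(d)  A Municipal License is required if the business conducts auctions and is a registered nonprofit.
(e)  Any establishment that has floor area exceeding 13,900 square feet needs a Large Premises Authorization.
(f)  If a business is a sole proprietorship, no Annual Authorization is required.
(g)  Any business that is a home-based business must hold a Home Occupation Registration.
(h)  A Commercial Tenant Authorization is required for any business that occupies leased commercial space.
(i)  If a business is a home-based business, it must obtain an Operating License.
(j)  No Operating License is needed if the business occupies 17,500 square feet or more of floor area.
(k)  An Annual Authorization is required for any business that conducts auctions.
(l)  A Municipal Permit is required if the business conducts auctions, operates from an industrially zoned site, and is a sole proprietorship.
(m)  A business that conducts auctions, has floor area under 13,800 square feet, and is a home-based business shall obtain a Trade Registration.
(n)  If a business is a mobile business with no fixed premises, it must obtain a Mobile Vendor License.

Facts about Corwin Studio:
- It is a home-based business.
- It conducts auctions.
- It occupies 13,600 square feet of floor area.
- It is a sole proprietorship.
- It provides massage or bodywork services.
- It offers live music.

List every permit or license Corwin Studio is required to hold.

Home Occupation Registration, Operating License, Trade Registration

(a) is a home-based business (not: occupies leased commercial space); provides massage or bodywork services → General Business License not required.
(b) is a home-based business → exempt from Standard Certificate.
(c) is a sole proprietorship; floor area 13,600 square feet ≥ 11,000 square feet → Standard Certificate required.
(d) conducts auctions; is a sole proprietorship (not: is a registered nonprofit) → Municipal License not required.
(e) floor area 13,600 square feet ≤ 13,900 square feet → Large Premises Authorization not required.
(f) is a sole proprietorship → exempt from Annual Authorization.
(g) is a home-based business → Home Occupation Registration required.
(h) is a home-based business (not: occupies leased commercial space) → Commercial Tenant Authorization not required.
(i) is a home-based business → Operating License required.
(j) floor area 13,600 square feet < 17,500 square feet → Operating License exemption does not apply.
(k) conducts auctions → Annual Authorization required.
(l) conducts auctions; is a home-based business (not: operates from an industrially zoned site); is a sole proprietorship → Municipal Permit not required.
(m) conducts auctions; floor area 13,600 square feet < 13,800 square feet; is a home-based business → Trade Registration required.
(n) is a home-based business (not: is a mobile business with no fixed premises) → Mobile Vendor License not required.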